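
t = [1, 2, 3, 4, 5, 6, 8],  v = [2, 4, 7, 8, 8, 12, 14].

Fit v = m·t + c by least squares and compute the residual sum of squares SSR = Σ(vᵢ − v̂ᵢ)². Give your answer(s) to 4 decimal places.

With design matrix A, AᵀA = [[155, 29]; [29, 7]] and Aᵀv = [287, 55]ᵀ.
Eliminating c: 7·(row 1) − 29·(row 2) gives 244·m = 7·287 − 29·55 = 414, so m = 207/122.
Then c = (55 − 29·(207/122))/7 = 101/122.
Residuals: -32/61, -27/122, 66/61, 47/122, -80/61, 121/122, -49/122; SSR = 275/61.

SSR = 4.5082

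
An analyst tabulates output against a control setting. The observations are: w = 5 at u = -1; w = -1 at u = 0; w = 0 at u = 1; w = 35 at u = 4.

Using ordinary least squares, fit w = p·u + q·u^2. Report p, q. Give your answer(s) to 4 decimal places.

Entries of MᵀM: Σu·u = 18, Σu·u^2 = 64, Σu^2·u^2 = 258.
For Mᵀw: Σu·w = 135, Σu^2·w = 565.
Normal equations: [[18, 64]; [64, 258]]·[p, q]ᵀ = [135, 565]ᵀ.
det = 18·258 − 64² = 548.
p = (135·258 − 64·565)/548 = -665/274; q = (18·565 − 64·135)/548 = 765/274.

p = -2.4270, q = 2.7920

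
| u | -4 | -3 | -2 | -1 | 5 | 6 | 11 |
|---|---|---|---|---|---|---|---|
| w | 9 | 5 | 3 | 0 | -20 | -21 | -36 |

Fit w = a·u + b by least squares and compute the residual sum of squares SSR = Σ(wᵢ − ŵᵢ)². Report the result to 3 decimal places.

SSR = 3.696

With design matrix A, AᵀA = [[212, 12]; [12, 7]] and Aᵀw = [-679, -60]ᵀ.
Determinant 212·7 − 12² = 1340.
a = ((-679)·7 − 12·(-60))/1340 = -4033/1340; b = (212·(-60) − 12·(-679))/1340 = -1143/335.
Residuals: 25/67, -827/1340, 263/670, 539/1340, -2063/1340, 63/134, 139/268; SSR = 4953/1340.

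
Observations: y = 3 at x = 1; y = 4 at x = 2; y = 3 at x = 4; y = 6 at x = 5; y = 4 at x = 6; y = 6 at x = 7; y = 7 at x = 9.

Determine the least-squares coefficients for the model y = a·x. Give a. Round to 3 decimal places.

Setting ∂/∂a … = 0 gives: 212·a = 182.
Hence a = 182 / 212 ≈ 0.858491.

a = 0.858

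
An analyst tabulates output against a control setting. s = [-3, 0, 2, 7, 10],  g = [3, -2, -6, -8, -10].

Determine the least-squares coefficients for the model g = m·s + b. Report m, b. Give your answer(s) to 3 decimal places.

m = -0.933, b = -1.614

The normal equations are: 162·m + 16·b = -177;  16·m + 5·b = -23.
(Σs·s = 162, Σs = 16, Σ1 = 5, Σs·g = -177, Σg = -23.)
Determinant 162·5 − 16² = 554.
m = ((-177)·5 − 16·(-23))/554 = -517/554; b = (162·(-23) − 16·(-177))/554 = -447/277.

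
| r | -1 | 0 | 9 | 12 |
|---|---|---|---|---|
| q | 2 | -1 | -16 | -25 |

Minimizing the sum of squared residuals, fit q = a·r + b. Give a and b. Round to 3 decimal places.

a = -1.952, b = -0.238

Compute the Gram sums: Σr·r = 226, Σr = 20, Σ1 = 4.
For Mᵀq: Σr·q = -446, Σq = -40.
Eliminating b: 4·(row 1) − 20·(row 2) gives 504·a = 4·(-446) − 20·(-40) = -984, so a = -41/21.
Then b = ((-40) − 20·(-41/21))/4 = -5/21.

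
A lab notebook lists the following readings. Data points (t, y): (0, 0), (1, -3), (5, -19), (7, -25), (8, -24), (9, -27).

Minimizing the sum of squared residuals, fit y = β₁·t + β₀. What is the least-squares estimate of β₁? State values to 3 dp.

Forming MᵀM = [[220, 30]; [30, 6]] and Mᵀy = [-708, -98]ᵀ gives MᵀM·[β₁, β₀]ᵀ = Mᵀy.
Eliminating β₀: 6·(row 1) − 30·(row 2) gives 420·β₁ = 6·(-708) − 30·(-98) = -1308, so β₁ = -109/35.
Then β₀ = ((-98) − 30·(-109/35))/6 = -16/21.

β₁ = -3.114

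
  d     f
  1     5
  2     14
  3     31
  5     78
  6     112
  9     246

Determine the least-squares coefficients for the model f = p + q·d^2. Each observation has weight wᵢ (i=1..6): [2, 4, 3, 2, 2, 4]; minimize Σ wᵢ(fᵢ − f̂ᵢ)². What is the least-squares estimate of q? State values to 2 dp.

q = 3.01

The normal equations are: 17·p + 491·q = 1523;  491·p + 30395·q = 92739.
(Σwᵢ·1 = 17, Σwᵢ·d^2 = 491, Σwᵢ·d^2·d^2 = 30395, Σwᵢ·f = 1523, Σwᵢ·d^2·f = 92739.)
Eliminating q: 30395·(row 1) − 491·(row 2) gives 275634·p = 30395·1523 − 491·92739 = 756736, so p = 378368/137817.
Then q = (92739 − 491·(378368/137817))/30395 = 414385/137817.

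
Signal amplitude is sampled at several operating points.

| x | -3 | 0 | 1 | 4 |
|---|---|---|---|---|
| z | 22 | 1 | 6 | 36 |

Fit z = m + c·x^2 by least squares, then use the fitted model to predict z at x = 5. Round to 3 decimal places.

Setting ∂/∂m … = 0 gives: 4·m + 26·c = 65;  26·m + 338·c = 780.
Δ = 4·338 − 26² = 676.
m = (65·338 − 26·780)/676 = 5/2; c = (4·780 − 26·65)/676 = 55/26.
At x = 5: ẑ = (5/2)·(1) + (55/26)·(25) = 720/13.

ẑ = 55.385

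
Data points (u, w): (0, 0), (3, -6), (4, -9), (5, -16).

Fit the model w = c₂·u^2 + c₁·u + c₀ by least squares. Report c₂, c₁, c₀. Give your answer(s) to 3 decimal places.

c₂ = -0.666, c₁ = 0.210, c₀ = -0.058

From the data, Σu^2·u^2 = 962, Σu^2·u = 216, Σu^2 = 50, Σu·u = 50, Σu = 12, Σ1 = 4.
And Σu^2·w = -598, Σu·w = -134, Σw = -31.
XᵀX·[c₂, c₁, c₀]ᵀ = Xᵀw becomes [[962, 216, 50]; [216, 50, 12]; [50, 12, 4]]·[c₂, c₁, c₀]ᵀ = [-598, -134, -31]ᵀ.
Row-reducing yields c₂ = -241/362, c₁ = 38/181, c₀ = -21/362.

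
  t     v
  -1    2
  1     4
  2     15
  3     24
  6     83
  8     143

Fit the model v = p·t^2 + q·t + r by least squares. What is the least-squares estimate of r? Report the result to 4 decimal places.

r = 1.6095

From the data, Σt^2·t^2 = 5491, Σt^2·t = 763, Σt^2 = 115, Σt·t = 115, Σt = 19, Σ1 = 6.
Right-hand side: Σt^2·v = 12422, Σt·v = 1746, Σv = 271.
Solving the 3×3 system (Gaussian elimination) gives p = 63343/31740, q = 53189/31740, r = 4257/2645.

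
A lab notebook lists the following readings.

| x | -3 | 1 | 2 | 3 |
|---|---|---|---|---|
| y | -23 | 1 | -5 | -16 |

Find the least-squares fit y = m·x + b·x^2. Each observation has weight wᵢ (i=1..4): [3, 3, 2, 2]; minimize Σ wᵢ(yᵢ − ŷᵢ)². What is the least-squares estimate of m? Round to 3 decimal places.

With design matrix M, MᵀWM = [[56, -8]; [-8, 440]] and MᵀWy = [94, -946]ᵀ.
Determinant 56·440 − (-8)² = 24576.
m = (94·440 − (-8)·(-946))/24576 = 11/8; b = (56·(-946) − (-8)·94)/24576 = -17/8.

m = 1.375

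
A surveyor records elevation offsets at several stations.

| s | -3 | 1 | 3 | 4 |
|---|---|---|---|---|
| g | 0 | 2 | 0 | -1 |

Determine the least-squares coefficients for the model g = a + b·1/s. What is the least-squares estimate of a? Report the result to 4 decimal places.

a = -0.2524

From the data, Σ1 = 4, Σ1/s = 5/4, Σ1/s·1/s = 185/144.
And Σg = 1, Σ1/s·g = 7/4.
Eliminating b: (185/144)·(row 1) − (5/4)·(row 2) gives (515/144)·a = (185/144)·1 − (5/4)·(7/4) = -65/72, so a = -26/103.
Then b = ((7/4) − (5/4)·(-26/103))/(185/144) = 828/515.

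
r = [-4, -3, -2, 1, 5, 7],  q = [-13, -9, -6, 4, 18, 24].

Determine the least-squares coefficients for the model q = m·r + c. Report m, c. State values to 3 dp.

m = 3.365, c = 0.757

The normal equations are: 104·m + 4·c = 353;  4·m + 6·c = 18.
(Σr·r = 104, Σr = 4, Σ1 = 6, Σr·q = 353, Σq = 18.)
Eliminating c: 6·(row 1) − 4·(row 2) gives 608·m = 6·353 − 4·18 = 2046, so m = 1023/304.
Then c = (18 − 4·(1023/304))/6 = 115/152.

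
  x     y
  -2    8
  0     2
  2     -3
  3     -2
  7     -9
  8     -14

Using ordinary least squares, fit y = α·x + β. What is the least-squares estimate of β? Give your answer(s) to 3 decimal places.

β = 2.882

The normal equations are: 130·α + 18·β = -203;  18·α + 6·β = -18.
det = 130·6 − 18² = 456.
α = ((-203)·6 − 18·(-18))/456 = -149/76; β = (130·(-18) − 18·(-203))/456 = 219/76.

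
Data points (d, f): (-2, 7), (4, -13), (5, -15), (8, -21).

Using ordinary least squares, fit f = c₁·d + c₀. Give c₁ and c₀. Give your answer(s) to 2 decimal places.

Forming AᵀA = [[109, 15]; [15, 4]] and Aᵀf = [-309, -42]ᵀ gives AᵀA·[c₁, c₀]ᵀ = Aᵀf.
Δ = 109·4 − 15² = 211.
c₁ = ((-309)·4 − 15·(-42))/211 = -606/211; c₀ = (109·(-42) − 15·(-309))/211 = 57/211.

c₁ = -2.87, c₀ = 0.27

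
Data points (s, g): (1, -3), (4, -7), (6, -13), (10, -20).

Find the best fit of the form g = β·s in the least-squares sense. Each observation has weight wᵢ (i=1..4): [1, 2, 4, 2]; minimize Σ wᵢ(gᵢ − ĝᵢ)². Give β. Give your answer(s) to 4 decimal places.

β = -2.0451

With design matrix A, AᵀWA = [[377]] and AᵀWg = [-771]ᵀ.
Hence β = -771 / 377 ≈ -2.04509.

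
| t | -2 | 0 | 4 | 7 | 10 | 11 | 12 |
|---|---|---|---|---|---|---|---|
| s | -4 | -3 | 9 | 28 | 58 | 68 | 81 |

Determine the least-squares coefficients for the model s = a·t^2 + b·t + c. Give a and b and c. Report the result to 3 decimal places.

Sums needed: Σt^2·t^2 = 48050, Σt^2·t = 4458, Σt^2 = 434, Σt·t = 434, Σt = 42, Σ1 = 7.
For Aᵀs: Σt^2·s = 27192, Σt·s = 2540, Σs = 237.
So AᵀA·[a, b, c]ᵀ = Aᵀs: [[48050, 4458, 434]; [4458, 434, 42]; [434, 42, 7]]·[a, b, c]ᵀ = [27192, 2540, 237]ᵀ.
Solving the 3×3 system (Gaussian elimination) gives a = 25233/51316, b = 58183/51316, c = -308229/89803.

a = 0.492, b = 1.134, c = -3.432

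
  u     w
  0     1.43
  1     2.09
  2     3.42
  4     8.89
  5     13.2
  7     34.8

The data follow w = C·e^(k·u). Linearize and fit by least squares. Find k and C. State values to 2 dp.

k = 0.46, C = 1.38

Linearized form: ln w = k·u + ln C. From the 6 transformed points,
Sums: Σu = 19.0000, Σ(u)² = 95.0000, Σln w = 10.6392, Σu·ln w = 49.6846.
Normal system: [[95.0000, 19.0000]; [19.0000, 6]]·[k, ln C]ᵀ = [49.6846, 10.6392]ᵀ.
Δ = 95.0000·6 − (19.0000)² = 209.0000; k = (49.6846·6 − 19.0000·10.6392)/209.0000 = 0.45915, ln C = (95.0000·10.6392 − 19.0000·49.6846)/209.0000 = 0.31924, so C = exp(0.31924) = 1.37608.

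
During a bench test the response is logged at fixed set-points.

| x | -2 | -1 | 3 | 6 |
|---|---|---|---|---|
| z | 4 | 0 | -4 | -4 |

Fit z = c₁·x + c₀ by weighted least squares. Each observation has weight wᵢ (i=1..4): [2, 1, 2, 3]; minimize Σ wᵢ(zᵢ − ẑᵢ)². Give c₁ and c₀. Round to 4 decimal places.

c₁ = -0.9291, c₀ = 0.7065

Setting ∂/∂c₁ … = 0 gives: 135·c₁ + 19·c₀ = -112;  19·c₁ + 8·c₀ = -12.
Δ = 135·8 − 19² = 719.
c₁ = ((-112)·8 − 19·(-12))/719 = -668/719; c₀ = (135·(-12) − 19·(-112))/719 = 508/719.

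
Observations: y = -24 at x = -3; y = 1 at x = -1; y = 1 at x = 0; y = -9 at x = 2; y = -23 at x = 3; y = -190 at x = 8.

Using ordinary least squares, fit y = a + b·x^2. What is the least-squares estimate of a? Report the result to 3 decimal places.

Entries of AᵀA: Σ1 = 6, Σx^2 = 87, Σx^2·x^2 = 4275.
Moment sums: Σy = -244, Σx^2·y = -12618.
Determinant 6·4275 − 87² = 18081.
a = ((-244)·4275 − 87·(-12618))/18081 = 6074/2009; b = (6·(-12618) − 87·(-244))/18081 = -18160/6027.

a = 3.023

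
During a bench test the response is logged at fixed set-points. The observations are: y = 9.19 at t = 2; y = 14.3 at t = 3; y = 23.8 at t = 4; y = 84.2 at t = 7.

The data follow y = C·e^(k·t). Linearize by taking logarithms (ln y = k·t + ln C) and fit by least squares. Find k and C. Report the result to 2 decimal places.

Let Y = ln y. Fitting Y = k·t + ln C by least squares:
Σt = 16.0000, Σ(t)² = 78.0000, Σln y = 12.4813, Σt·ln y = 56.1281.
Normal system: [[78.0000, 16.0000]; [16.0000, 4]]·[k, ln C]ᵀ = [56.1281, 12.4813]ᵀ.
Δ = 78.0000·4 − (16.0000)² = 56.0000; k = (56.1281·4 − 16.0000·12.4813)/56.0000 = 0.44308, ln C = (78.0000·12.4813 − 16.0000·56.1281)/56.0000 = 1.34800, so C = exp(1.34800) = 3.84972.

k = 0.44, C = 3.85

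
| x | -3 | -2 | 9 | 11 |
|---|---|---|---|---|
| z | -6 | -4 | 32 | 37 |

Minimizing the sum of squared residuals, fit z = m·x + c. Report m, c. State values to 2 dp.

m = 3.15, c = 2.94

Forming AᵀA = [[215, 15]; [15, 4]] and Aᵀz = [721, 59]ᵀ gives AᵀA·[m, c]ᵀ = Aᵀz.
Δ = 215·4 − 15² = 635.
m = (721·4 − 15·59)/635 = 1999/635; c = (215·59 − 15·721)/635 = 374/127.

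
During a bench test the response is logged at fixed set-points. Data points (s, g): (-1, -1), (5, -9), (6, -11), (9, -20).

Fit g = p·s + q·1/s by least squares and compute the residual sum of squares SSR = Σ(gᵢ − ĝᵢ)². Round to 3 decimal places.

Compute the Gram sums: Σs·s = 143, Σs·1/s = 4, Σ1/s·1/s = 8749/8100.
Moment sums: Σs·g = -290, Σ1/s·g = -437/90.
Δ = 143·(8749/8100) − 4² = 1121507/8100.
p = ((-290)·(8749/8100) − 4·(-437/90))/(1121507/8100) = -2379890/1121507; q = (143·(-437/90) − 4·(-290))/(1121507/8100) = 3771810/1121507.
Residuals: 270413/1121507, 1051525/1121507, 1314128/1121507, -1430220/1121507; SSR = 4414854/1121507.

SSR = 3.937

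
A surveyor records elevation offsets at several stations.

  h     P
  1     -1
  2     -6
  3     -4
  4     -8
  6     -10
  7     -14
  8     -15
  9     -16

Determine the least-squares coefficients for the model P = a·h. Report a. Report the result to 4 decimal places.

Forming AᵀA = [[260]] and AᵀP = [-479]ᵀ gives AᵀA·[a]ᵀ = AᵀP.
Hence a = -479 / 260 ≈ -1.84231.

a = -1.8423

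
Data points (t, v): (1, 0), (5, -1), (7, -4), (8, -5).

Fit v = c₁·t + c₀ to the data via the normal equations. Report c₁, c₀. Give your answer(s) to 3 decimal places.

c₁ = -0.713, c₀ = 1.243

Forming XᵀX = [[139, 21]; [21, 4]] and Xᵀv = [-73, -10]ᵀ gives XᵀX·[c₁, c₀]ᵀ = Xᵀv.
Δ = 139·4 − 21² = 115.
c₁ = ((-73)·4 − 21·(-10))/115 = -82/115; c₀ = (139·(-10) − 21·(-73))/115 = 143/115.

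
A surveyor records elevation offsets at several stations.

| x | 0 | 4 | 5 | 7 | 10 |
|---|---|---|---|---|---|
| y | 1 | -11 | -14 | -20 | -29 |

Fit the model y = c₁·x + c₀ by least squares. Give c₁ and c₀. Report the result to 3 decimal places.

AᵀA·[c₁, c₀]ᵀ = Aᵀy reads: 190·c₁ + 26·c₀ = -544;  26·c₁ + 5·c₀ = -73.
Determinant 190·5 − 26² = 274.
c₁ = ((-544)·5 − 26·(-73))/274 = -3; c₀ = (190·(-73) − 26·(-544))/274 = 1.

c₁ = -3.000, c₀ = 1.000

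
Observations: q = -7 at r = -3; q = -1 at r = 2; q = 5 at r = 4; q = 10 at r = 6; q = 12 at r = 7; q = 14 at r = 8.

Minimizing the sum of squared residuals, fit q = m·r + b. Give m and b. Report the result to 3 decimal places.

Forming AᵀA = [[178, 24]; [24, 6]] and Aᵀq = [295, 33]ᵀ gives AᵀA·[m, b]ᵀ = Aᵀq.
Δ = 178·6 − 24² = 492.
m = (295·6 − 24·33)/492 = 163/82; b = (178·33 − 24·295)/492 = -201/82.

m = 1.988, b = -2.451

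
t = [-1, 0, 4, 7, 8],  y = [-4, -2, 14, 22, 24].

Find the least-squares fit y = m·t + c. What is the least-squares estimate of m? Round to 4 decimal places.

m = 3.2454

From the data, Σt·t = 130, Σt = 18, Σ1 = 5.
Right-hand side: Σt·y = 406, Σy = 54.
So AᵀA·[m, c]ᵀ = Aᵀy: [[130, 18]; [18, 5]]·[m, c]ᵀ = [406, 54]ᵀ.
det = 130·5 − 18² = 326.
m = (406·5 − 18·54)/326 = 529/163; c = (130·54 − 18·406)/326 = -144/163.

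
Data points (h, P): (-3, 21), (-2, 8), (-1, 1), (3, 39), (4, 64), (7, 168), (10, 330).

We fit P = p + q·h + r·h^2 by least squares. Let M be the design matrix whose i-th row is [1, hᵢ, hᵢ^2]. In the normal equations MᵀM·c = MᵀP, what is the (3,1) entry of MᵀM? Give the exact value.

188

Row 3 ↔ basis h^2, column 1 ↔ basis 1, so (MᵀM)_{3,1} = Σᵢ h^2 = (9)·(1) + (4)·(1) + (1)·(1) + (9)·(1) + (16)·(1) + (49)·(1) + (100)·(1) = 188.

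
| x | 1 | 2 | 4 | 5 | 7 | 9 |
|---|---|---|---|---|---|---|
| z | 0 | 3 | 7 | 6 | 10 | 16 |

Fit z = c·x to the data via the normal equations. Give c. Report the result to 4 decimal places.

The normal system AᵀA·[c]ᵀ = Aᵀz is [[176]]·[c]ᵀ = [278]ᵀ.
Hence c = 278 / 176 ≈ 1.57955.

c = 1.5795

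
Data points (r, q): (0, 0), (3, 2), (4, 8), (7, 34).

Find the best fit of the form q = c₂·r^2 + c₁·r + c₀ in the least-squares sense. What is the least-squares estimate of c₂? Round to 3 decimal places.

Setting ∂/∂c₂ … = 0 gives: 2738·c₂ + 434·c₁ + 74·c₀ = 1812;  434·c₂ + 74·c₁ + 14·c₀ = 276;  74·c₂ + 14·c₁ + 4·c₀ = 44.
(Σr^2·r^2 = 2738, Σr^2·r = 434, Σr^2 = 74, Σr·r = 74, Σr = 14, Σ1 = 4, Σr^2·q = 1812, Σr·q = 276, Σq = 44.)
Row-reducing yields c₂ = 1, c₁ = -53/25, c₀ = -2/25.

c₂ = 1.000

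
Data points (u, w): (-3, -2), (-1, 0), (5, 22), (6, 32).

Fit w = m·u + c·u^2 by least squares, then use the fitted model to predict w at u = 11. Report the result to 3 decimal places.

ŵ = 85.673

The normal system XᵀX·[m, c]ᵀ = Xᵀw is [[71, 313]; [313, 2003]]·[m, c]ᵀ = [308, 1684]ᵀ.
Δ = 71·2003 − 313² = 44244.
m = (308·2003 − 313·1684)/44244 = 7486/3687; c = (71·1684 − 313·308)/44244 = 1930/3687.
At u = 11: ŵ = (7486/3687)·(11) + (1930/3687)·(121) = 105292/1229.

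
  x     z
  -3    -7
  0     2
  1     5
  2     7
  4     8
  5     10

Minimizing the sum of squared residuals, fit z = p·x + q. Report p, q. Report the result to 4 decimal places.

The normal system AᵀA·[p, q]ᵀ = Aᵀz is [[55, 9]; [9, 6]]·[p, q]ᵀ = [122, 25]ᵀ.
Eliminating q: 6·(row 1) − 9·(row 2) gives 249·p = 6·122 − 9·25 = 507, so p = 169/83.
Then q = (25 − 9·(169/83))/6 = 277/249.

p = 2.0361, q = 1.1124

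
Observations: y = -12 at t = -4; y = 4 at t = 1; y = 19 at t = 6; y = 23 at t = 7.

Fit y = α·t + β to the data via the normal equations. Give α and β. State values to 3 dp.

α = 3.143, β = 0.643

Compute the Gram sums: Σt·t = 102, Σt = 10, Σ1 = 4.
Right-hand side: Σt·y = 327, Σy = 34.
Normal equations: [[102, 10]; [10, 4]]·[α, β]ᵀ = [327, 34]ᵀ.
Δ = 102·4 − 10² = 308.
α = (327·4 − 10·34)/308 = 22/7; β = (102·34 − 10·327)/308 = 9/14.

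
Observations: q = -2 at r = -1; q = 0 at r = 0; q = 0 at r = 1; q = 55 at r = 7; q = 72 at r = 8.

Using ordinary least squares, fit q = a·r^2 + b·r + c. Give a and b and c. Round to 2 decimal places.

The normal equations are: 6499·a + 855·b + 115·c = 7301;  855·a + 115·b + 15·c = 963;  115·a + 15·b + 5·c = 125.
Inverting the 3×3 Gram matrix, [a, b, c]ᵀ = [497/484, 2223/2420, -831/605]ᵀ.

a = 1.03, b = 0.92, c = -1.37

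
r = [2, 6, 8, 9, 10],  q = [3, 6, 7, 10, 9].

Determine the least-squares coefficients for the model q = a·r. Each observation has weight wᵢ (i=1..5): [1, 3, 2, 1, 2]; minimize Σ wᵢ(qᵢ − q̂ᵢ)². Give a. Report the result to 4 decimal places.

Sums needed: Σwᵢ·r·r = 521.
Moment sums: Σwᵢ·r·q = 496.
So XᵀWX·[a]ᵀ = XᵀWq: [[521]]·[a]ᵀ = [496]ᵀ.
Hence a = 496 / 521 ≈ 0.952015.

a = 0.9520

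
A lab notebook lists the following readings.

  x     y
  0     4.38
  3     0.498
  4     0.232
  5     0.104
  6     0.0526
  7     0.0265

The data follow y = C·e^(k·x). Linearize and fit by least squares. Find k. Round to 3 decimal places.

k = -0.735

Taking logs, ln y = k·x + ln C, so regress ln y on x.
AᵀA = [[135.0000, 25.0000]; [25.0000, 6]], rhs = [-62.3369, -9.5201]ᵀ  (here Σx = 25.0000, Σ(x)² = 135.0000, Σln y = -9.5201, Σx·ln y = -62.3369).
Slope k = (n·Σx·ln y − Σx·Σln y)/(n·Σ(x)² − (Σx)²) = (6·-62.3369 − 25.0000·-9.5201)/185.0000 = -0.73523; ln C = (Σln y − k·Σx)/n = 1.47677.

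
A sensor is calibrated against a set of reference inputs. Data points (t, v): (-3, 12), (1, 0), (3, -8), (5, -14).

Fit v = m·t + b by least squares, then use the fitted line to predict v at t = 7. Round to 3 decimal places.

v̂ = -20.571

Compute the Gram sums: Σt·t = 44, Σt = 6, Σ1 = 4.
Moment sums: Σt·v = -130, Σv = -10.
So AᵀA·[m, b]ᵀ = Aᵀv: [[44, 6]; [6, 4]]·[m, b]ᵀ = [-130, -10]ᵀ.
det = 44·4 − 6² = 140.
m = ((-130)·4 − 6·(-10))/140 = -23/7; b = (44·(-10) − 6·(-130))/140 = 17/7.
At t = 7: v̂ = (-23/7)·(7) + (17/7)·(1) = -144/7.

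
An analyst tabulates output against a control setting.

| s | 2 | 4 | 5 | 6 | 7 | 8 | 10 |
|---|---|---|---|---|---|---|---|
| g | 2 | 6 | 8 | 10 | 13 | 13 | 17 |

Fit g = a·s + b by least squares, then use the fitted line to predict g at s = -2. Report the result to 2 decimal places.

The normal equations are: 294·a + 42·b = 493;  42·a + 7·b = 69.
(Σs·s = 294, Σs = 42, Σ1 = 7, Σs·g = 493, Σg = 69.)
det = 294·7 − 42² = 294.
a = (493·7 − 42·69)/294 = 79/42; b = (294·69 − 42·493)/294 = -10/7.
At s = -2: ĝ = (79/42)·(-2) + (-10/7)·(1) = -109/21.

ĝ = -5.19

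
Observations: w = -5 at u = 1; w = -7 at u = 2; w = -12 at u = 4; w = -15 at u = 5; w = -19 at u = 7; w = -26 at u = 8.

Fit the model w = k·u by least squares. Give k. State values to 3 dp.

From the data, Σu·u = 159.
Moment sums: Σu·w = -483.
AᵀA·[k]ᵀ = Aᵀw becomes [[159]]·[k]ᵀ = [-483]ᵀ.
Hence k = -483 / 159 ≈ -3.03774.

k = -3.038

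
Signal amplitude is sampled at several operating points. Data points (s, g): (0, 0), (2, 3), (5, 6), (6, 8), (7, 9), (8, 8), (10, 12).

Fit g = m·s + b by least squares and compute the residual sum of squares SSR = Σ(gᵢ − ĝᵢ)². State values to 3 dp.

With design matrix X, XᵀX = [[278, 38]; [38, 7]] and Xᵀg = [331, 46]ᵀ.
Eliminating b: 7·(row 1) − 38·(row 2) gives 502·m = 7·331 − 38·46 = 569, so m = 569/502.
Then b = (46 − 38·(569/502))/7 = 105/251.
Residuals: -105/251, 79/251, -43/502, 196/251, 325/502, -373/251, 62/251; SSR = 1797/502.

SSR = 3.580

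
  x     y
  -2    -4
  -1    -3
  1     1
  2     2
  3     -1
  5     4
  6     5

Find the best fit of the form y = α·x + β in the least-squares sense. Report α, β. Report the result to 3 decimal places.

Normal-equation sums: Σx·x = 80, Σx = 14, Σ1 = 7.
And Σx·y = 63, Σy = 4.
Determinant 80·7 − 14² = 364.
α = (63·7 − 14·4)/364 = 55/52; β = (80·4 − 14·63)/364 = -281/182.

α = 1.058, β = -1.544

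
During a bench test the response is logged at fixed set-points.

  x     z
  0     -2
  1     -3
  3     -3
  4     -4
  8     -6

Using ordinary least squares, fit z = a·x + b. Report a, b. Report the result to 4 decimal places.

Setting ∂/∂a … = 0 gives: 90·a + 16·b = -76;  16·a + 5·b = -18.
(Σx·x = 90, Σx = 16, Σ1 = 5, Σx·z = -76, Σz = -18.)
det = 90·5 − 16² = 194.
a = ((-76)·5 − 16·(-18))/194 = -46/97; b = (90·(-18) − 16·(-76))/194 = -202/97.

a = -0.4742, b = -2.0825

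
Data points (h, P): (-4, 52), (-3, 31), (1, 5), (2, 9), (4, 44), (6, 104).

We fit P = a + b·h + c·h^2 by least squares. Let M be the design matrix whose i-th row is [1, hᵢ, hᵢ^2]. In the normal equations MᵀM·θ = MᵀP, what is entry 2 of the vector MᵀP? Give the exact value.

522

Entry 2 ↔ basis h, so (MᵀP)_{2} = Σᵢ (h)·Pᵢ = (-4)·(52) + (-3)·(31) + (1)·(5) + (2)·(9) + (4)·(44) + (6)·(104) = 522.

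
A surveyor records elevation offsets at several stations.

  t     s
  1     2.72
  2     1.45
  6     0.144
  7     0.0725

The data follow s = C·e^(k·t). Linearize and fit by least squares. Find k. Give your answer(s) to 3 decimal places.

k = -0.596

Let Y = ln s. Fitting Y = k·t + ln C by least squares:
Σt = 16.0000, Σ(t)² = 90.0000, Σln s = -3.1899, Σt·ln s = -28.2531.
Equations: 90.0000·k + 16.0000·ln C = -28.2531;  16.0000·k + 4·ln C = -3.1899.
Δ = 90.0000·4 − (16.0000)² = 104.0000; k = (-28.2531·4 − 16.0000·-3.1899)/104.0000 = -0.59590, ln C = (90.0000·-3.1899 − 16.0000·-28.2531)/104.0000 = 1.58612.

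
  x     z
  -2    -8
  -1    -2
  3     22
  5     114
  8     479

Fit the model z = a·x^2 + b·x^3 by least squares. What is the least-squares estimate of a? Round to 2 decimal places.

MᵀM·[a, b]ᵀ = Mᵀz reads: 4819·a + 36103·b = 33670;  36103·a + 278563·b = 260158.
Determinant 4819·278563 − 36103² = 38968488.
a = (33670·278563 − 36103·260158)/38968488 = -552836/1623687; b = (4819·260158 − 36103·33670)/38968488 = 20102/20553.

a = -0.34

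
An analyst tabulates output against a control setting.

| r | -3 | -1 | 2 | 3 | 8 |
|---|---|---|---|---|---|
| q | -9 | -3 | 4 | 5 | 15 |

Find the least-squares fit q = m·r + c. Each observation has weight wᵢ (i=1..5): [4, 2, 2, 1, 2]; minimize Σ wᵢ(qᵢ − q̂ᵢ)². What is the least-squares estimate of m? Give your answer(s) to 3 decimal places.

m = 2.187

Setting ∂/∂m … = 0 gives: 183·m + 9·c = 385;  9·m + 11·c = 1.
(Σwᵢ·r·r = 183, Σwᵢ·r = 9, Σwᵢ·1 = 11, Σwᵢ·r·q = 385, Σwᵢ·q = 1.)
Eliminating c: 11·(row 1) − 9·(row 2) gives 1932·m = 11·385 − 9·1 = 4226, so m = 2113/966.
Then c = (1 − 9·(2113/966))/11 = -547/322.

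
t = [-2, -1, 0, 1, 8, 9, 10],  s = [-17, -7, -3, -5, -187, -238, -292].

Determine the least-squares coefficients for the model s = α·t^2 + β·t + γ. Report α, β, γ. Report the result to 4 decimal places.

Sums needed: Σt^2·t^2 = 20675, Σt^2·t = 2233, Σt^2 = 251, Σt·t = 251, Σt = 25, Σ1 = 7.
And Σt^2·s = -60526, Σt·s = -6522, Σs = -749.
AᵀA·[α, β, γ]ᵀ = Aᵀs becomes [[20675, 2233, 251]; [2233, 251, 25]; [251, 25, 7]]·[α, β, γ]ᵀ = [-60526, -6522, -749]ᵀ.
Row-reducing yields α = -37871/12696, β = 10981/12696, γ = -72/23.

α = -2.9829, β = 0.8649, γ = -3.1304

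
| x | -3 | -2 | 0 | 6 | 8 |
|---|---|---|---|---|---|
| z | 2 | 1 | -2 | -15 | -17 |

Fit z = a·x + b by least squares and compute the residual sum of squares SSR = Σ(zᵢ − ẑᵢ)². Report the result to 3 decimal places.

SSR = 2.750

Normal-equation sums: Σx·x = 113, Σx = 9, Σ1 = 5.
And Σx·z = -234, Σz = -31.
Eliminating b: 5·(row 1) − 9·(row 2) gives 484·a = 5·(-234) − 9·(-31) = -891, so a = -81/44.
Then b = ((-31) − 9·(-81/44))/5 = -127/44.
Residuals: -7/11, 9/44, 39/44, -47/44, 27/44; SSR = 11/4.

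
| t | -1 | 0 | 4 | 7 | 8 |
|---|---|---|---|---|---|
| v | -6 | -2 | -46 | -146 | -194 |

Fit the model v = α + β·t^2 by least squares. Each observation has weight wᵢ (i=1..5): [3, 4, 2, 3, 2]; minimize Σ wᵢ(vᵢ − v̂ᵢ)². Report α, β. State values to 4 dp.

α = -1.6267, β = -2.9717

From the data, Σwᵢ·1 = 14, Σwᵢ·t^2 = 310, Σwᵢ·t^2·t^2 = 15910.
Moment sums: Σwᵢ·v = -944, Σwᵢ·t^2·v = -47784.
Normal equations: [[14, 310]; [310, 15910]]·[α, β]ᵀ = [-944, -47784]ᵀ.
Determinant 14·15910 − 310² = 126640.
α = ((-944)·15910 − 310·(-47784))/126640 = -2575/1583; β = (14·(-47784) − 310·(-944))/126640 = -23521/7915.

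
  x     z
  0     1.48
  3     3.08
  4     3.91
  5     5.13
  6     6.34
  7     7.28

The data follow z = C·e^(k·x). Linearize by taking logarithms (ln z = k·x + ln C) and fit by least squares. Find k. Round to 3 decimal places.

Taking logs, ln z = k·x + ln C, so regress ln z on x.
Over the data: Σx = 25.0000, Σ(x)² = 135.0000, Σln z = 8.3476, Σx·ln z = 41.9817.
Normal system: [[135.0000, 25.0000]; [25.0000, 6]]·[k, ln C]ᵀ = [41.9817, 8.3476]ᵀ.
Slope k = (n·Σx·ln z − Σx·Σln z)/(n·Σ(x)² − (Σx)²) = (6·41.9817 − 25.0000·8.3476)/185.0000 = 0.23351; ln C = (Σln z − k·Σx)/n = 0.41831.

k = 0.234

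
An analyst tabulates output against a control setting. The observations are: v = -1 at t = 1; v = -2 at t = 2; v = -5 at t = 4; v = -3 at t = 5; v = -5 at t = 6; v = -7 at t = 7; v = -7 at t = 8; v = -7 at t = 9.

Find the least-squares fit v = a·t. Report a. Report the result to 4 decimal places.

Setting ∂/∂a … = 0 gives: 276·a = -238.
Hence a = -238 / 276 ≈ -0.862319.

a = -0.8623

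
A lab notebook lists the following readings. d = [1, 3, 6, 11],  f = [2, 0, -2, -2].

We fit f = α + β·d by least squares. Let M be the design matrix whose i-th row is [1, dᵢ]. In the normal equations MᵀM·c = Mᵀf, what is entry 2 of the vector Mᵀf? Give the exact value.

Entry 2 ↔ basis d, so (Mᵀf)_{2} = Σᵢ (d)·fᵢ = (1)·(2) + (3)·(0) + (6)·(-2) + (11)·(-2) = -32.

-32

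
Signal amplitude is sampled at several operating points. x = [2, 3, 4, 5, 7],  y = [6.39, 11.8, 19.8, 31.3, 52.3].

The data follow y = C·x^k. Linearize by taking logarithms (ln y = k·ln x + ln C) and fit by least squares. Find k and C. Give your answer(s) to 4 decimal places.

Taking logs, ln y = k·ln x + ln C, so regress ln y on ln x.
Σln x = 6.7334, Σ(ln x)² = 9.9861, Σln y = 14.7091, Σln x·ln y = 21.3784.
Equations: 9.9861·k + 6.7334·ln C = 21.3784;  6.7334·k + 5·ln C = 14.7091.
Solving (det = 4.5917): k = 1.70949, ln C = 0.63969, so C = exp(0.63969) = 1.89590.

k = 1.7095, C = 1.8959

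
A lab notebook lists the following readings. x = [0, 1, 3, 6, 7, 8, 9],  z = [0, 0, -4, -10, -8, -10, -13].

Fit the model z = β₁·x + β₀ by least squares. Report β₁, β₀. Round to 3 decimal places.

Sums needed: Σx·x = 240, Σx = 34, Σ1 = 7.
For Mᵀz: Σx·z = -325, Σz = -45.
Normal equations: [[240, 34]; [34, 7]]·[β₁, β₀]ᵀ = [-325, -45]ᵀ.
Δ = 240·7 − 34² = 524.
β₁ = ((-325)·7 − 34·(-45))/524 = -745/524; β₀ = (240·(-45) − 34·(-325))/524 = 125/262.

β₁ = -1.422, β₀ = 0.477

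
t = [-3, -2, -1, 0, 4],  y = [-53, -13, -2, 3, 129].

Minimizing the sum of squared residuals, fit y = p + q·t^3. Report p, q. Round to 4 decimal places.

p = 1.6376, q = 1.9933

From the data, Σ1 = 5, Σt^3 = 28, Σt^3·t^3 = 4890.
For Mᵀy: Σy = 64, Σt^3·y = 9793.
Eliminating q: 4890·(row 1) − 28·(row 2) gives 23666·p = 4890·64 − 28·9793 = 38756, so p = 19378/11833.
Then q = (9793 − 28·(19378/11833))/4890 = 47173/23666.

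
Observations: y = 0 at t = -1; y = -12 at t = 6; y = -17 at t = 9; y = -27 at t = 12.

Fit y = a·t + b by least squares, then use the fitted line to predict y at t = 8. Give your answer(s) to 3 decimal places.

Forming AᵀA = [[262, 26]; [26, 4]] and Aᵀy = [-549, -56]ᵀ gives AᵀA·[a, b]ᵀ = Aᵀy.
Eliminating b: 4·(row 1) − 26·(row 2) gives 372·a = 4·(-549) − 26·(-56) = -740, so a = -185/93.
Then b = ((-56) − 26·(-185/93))/4 = -199/186.
At t = 8: ŷ = (-185/93)·(8) + (-199/186)·(1) = -1053/62.

ŷ = -16.984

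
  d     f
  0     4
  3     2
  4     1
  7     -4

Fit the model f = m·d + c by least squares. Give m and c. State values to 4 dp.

m = -1.1400, c = 4.7400

From the data, Σd·d = 74, Σd = 14, Σ1 = 4.
Right-hand side: Σd·f = -18, Σf = 3.
Normal equations: [[74, 14]; [14, 4]]·[m, c]ᵀ = [-18, 3]ᵀ.
Determinant 74·4 − 14² = 100.
m = ((-18)·4 − 14·3)/100 = -57/50; c = (74·3 − 14·(-18))/100 = 237/50.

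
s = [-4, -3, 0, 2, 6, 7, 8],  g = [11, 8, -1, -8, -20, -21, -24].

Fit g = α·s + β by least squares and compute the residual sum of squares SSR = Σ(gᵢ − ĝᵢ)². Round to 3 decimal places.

SSR = 3.654

Entries of MᵀM: Σs·s = 178, Σs = 16, Σ1 = 7.
For Mᵀg: Σs·g = -543, Σg = -55.
MᵀM·[α, β]ᵀ = Mᵀg becomes [[178, 16]; [16, 7]]·[α, β]ᵀ = [-543, -55]ᵀ.
Δ = 178·7 − 16² = 990.
α = ((-543)·7 − 16·(-55))/990 = -2921/990; β = (178·(-55) − 16·(-543))/990 = -551/495.
Residuals: 14/45, 259/990, 56/495, -488/495, -586/495, 23/30, 71/99; SSR = 3617/990.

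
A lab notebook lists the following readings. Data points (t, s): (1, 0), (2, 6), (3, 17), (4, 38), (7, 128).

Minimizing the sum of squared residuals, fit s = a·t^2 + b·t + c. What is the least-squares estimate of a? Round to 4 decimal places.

Forming AᵀA = [[2755, 443, 79]; [443, 79, 17]; [79, 17, 5]] and Aᵀs = [7057, 1111, 189]ᵀ gives AᵀA·[a, b, c]ᵀ = Aᵀs.
Row-reducing yields a = 5765/1911, b = -5203/1911, c = -387/637.

a = 3.0167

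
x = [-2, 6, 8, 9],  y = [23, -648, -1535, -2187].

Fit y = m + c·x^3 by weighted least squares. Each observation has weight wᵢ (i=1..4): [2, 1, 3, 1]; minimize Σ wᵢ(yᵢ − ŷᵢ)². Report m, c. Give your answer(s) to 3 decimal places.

m = -0.708, c = -2.998

Entries of AᵀWA: Σwᵢ·1 = 7, Σwᵢ·x^3 = 2465, Σwᵢ·x^3·x^3 = 1364657.
Moment sums: Σwᵢ·y = -7394, Σwᵢ·x^3·y = -4092419.
Normal equations: [[7, 2465]; [2465, 1364657]]·[m, c]ᵀ = [-7394, -4092419]ᵀ.
Eliminating c: 1364657·(row 1) − 2465·(row 2) gives 3476374·m = 1364657·(-7394) − 2465·(-4092419) = -2461023, so m = -2461023/3476374.
Then c = ((-4092419) − 2465·(-2461023/3476374))/1364657 = -10420723/3476374.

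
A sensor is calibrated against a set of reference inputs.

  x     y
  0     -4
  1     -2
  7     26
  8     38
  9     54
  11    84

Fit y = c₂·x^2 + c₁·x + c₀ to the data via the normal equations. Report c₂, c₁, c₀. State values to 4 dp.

c₂ = 0.9118, c₁ = -2.1207, c₀ = -2.6323

Sums needed: Σx^2·x^2 = 27700, Σx^2·x = 2916, Σx^2 = 316, Σx·x = 316, Σx = 36, Σ1 = 6.
For Aᵀy: Σx^2·y = 18242, Σx·y = 1894, Σy = 196.
AᵀA·[c₂, c₁, c₀]ᵀ = Aᵀy becomes [[27700, 2916, 316]; [2916, 316, 36]; [316, 36, 6]]·[c₂, c₁, c₀]ᵀ = [18242, 1894, 196]ᵀ.
Solving the 3×3 system (Gaussian elimination) gives c₂ = 1117/1225, c₁ = -25979/12250, c₀ = -16123/6125.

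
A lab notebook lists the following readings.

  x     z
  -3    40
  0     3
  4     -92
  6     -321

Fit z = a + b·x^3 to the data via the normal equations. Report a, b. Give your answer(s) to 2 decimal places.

a = 1.81, b = -1.49

AᵀA·[a, b]ᵀ = Aᵀz reads: 4·a + 253·b = -370;  253·a + 51481·b = -76304.
Δ = 4·51481 − 253² = 141915.
a = ((-370)·51481 − 253·(-76304))/141915 = 256942/141915; b = (4·(-76304) − 253·(-370))/141915 = -211606/141915.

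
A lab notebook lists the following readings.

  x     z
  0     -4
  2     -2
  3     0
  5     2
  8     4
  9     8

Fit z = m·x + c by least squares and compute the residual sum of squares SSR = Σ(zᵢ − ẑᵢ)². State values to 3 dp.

Compute the Gram sums: Σx·x = 183, Σx = 27, Σ1 = 6.
And Σx·z = 110, Σz = 8.
Determinant 183·6 − 27² = 369.
m = (110·6 − 27·8)/369 = 148/123; c = (183·8 − 27·110)/369 = -502/123.
Residuals: 10/123, -40/123, 58/123, 8/123, -190/123, 154/123; SSR = 176/41.

SSR = 4.293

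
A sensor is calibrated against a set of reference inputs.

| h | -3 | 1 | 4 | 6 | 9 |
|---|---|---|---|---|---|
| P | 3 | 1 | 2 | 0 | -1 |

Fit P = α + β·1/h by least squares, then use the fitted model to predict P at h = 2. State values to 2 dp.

Compute the Gram sums: Σ1 = 5, Σ1/h = 43/36, Σ1/h·1/h = 1573/1296.
Moment sums: ΣP = 5, Σ1/h·P = 7/18.
Eliminating β: (1573/1296)·(row 1) − (43/36)·(row 2) gives (376/81)·α = (1573/1296)·5 − (43/36)·(7/18) = 269/48, so α = 7263/6016.
Then β = ((7/18) − (43/36)·(7263/6016))/(1573/1296) = -1305/1504.
At h = 2: P̂ = (7263/6016)·(1) + (-1305/1504)·(1/2) = 99/128.

P̂ = 0.77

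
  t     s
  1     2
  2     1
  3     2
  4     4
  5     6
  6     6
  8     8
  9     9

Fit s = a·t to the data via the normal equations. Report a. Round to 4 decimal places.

Entries of MᵀM: Σt·t = 236.
For Mᵀs: Σt·s = 237.
So MᵀM·[a]ᵀ = Mᵀs: [[236]]·[a]ᵀ = [237]ᵀ.
a = 237/236 = 1.00424.

a = 1.0042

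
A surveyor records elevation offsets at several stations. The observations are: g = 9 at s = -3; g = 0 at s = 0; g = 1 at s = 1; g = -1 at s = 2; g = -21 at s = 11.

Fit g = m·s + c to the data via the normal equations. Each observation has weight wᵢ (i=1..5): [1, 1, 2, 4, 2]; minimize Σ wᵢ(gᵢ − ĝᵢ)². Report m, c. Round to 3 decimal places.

From the data, Σwᵢ·s·s = 269, Σwᵢ·s = 29, Σwᵢ·1 = 10.
For XᵀWg: Σwᵢ·s·g = -495, Σwᵢ·g = -35.
So XᵀWX·[m, c]ᵀ = XᵀWg: [[269, 29]; [29, 10]]·[m, c]ᵀ = [-495, -35]ᵀ.
det = 269·10 − 29² = 1849.
m = ((-495)·10 − 29·(-35))/1849 = -3935/1849; c = (269·(-35) − 29·(-495))/1849 = 4940/1849.

m = -2.128, c = 2.672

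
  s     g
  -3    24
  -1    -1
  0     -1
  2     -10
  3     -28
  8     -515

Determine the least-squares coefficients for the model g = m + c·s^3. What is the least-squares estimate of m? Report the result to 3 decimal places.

m = -1.819

The normal equations are: 6·m + 519·c = -531;  519·m + 263667·c = -265163.
det = 6·263667 − 519² = 1312641.
m = ((-531)·263667 − 519·(-265163))/1312641 = -795860/437547; c = (6·(-265163) − 519·(-531))/1312641 = -438463/437547.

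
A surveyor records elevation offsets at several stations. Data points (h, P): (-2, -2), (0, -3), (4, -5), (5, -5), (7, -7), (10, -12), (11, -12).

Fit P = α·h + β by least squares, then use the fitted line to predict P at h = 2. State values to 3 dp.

P̂ = -4.171

Entries of MᵀM: Σh·h = 315, Σh = 35, Σ1 = 7.
And Σh·P = -342, ΣP = -46.
Normal equations: [[315, 35]; [35, 7]]·[α, β]ᵀ = [-342, -46]ᵀ.
Δ = 315·7 − 35² = 980.
α = ((-342)·7 − 35·(-46))/980 = -4/5; β = (315·(-46) − 35·(-342))/980 = -18/7.
At h = 2: P̂ = (-4/5)·(2) + (-18/7)·(1) = -146/35.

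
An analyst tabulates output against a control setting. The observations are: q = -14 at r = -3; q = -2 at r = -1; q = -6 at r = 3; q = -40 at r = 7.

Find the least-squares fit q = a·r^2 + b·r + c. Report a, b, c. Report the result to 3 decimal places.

Entries of XᵀX: Σr^2·r^2 = 2564, Σr^2·r = 342, Σr^2 = 68, Σr·r = 68, Σr = 6, Σ1 = 4.
Right-hand side: Σr^2·q = -2142, Σr·q = -254, Σq = -62.
Normal equations: [[2564, 342, 68]; [342, 68, 6]; [68, 6, 4]]·[a, b, c]ᵀ = [-2142, -254, -62]ᵀ.
Solving the 3×3 system (Gaussian elimination) gives a = -1597/1592, b = 269/199, c = -755/1592.

a = -1.003, b = 1.352, c = -0.474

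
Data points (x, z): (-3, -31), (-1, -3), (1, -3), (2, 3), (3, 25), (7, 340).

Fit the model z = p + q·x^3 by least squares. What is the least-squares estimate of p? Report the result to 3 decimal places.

From the data, Σ1 = 6, Σx^3 = 351, Σx^3·x^3 = 119173.
And Σz = 331, Σx^3·z = 118156.
Δ = 6·119173 − 351² = 591837.
p = (331·119173 − 351·118156)/591837 = -2026493/591837; q = (6·118156 − 351·331)/591837 = 197585/197279.

p = -3.424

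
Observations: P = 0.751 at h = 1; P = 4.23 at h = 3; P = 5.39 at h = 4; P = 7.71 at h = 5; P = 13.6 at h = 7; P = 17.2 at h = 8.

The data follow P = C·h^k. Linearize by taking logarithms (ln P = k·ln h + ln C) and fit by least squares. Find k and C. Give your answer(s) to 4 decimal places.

Let Y = ln P. Fitting Y = k·ln h + ln C by least squares:
Sums: Σln h = 8.1197, Σ(ln h)² = 13.8297, Σln P = 10.3379, Σln h·ln P = 18.2018.
Normal system: [[13.8297, 8.1197]; [8.1197, 6]]·[k, ln C]ᵀ = [18.2018, 10.3379]ᵀ.
Solving (det = 17.0487): k = 1.48223, ln C = -0.28290, so C = exp(-0.28290) = 0.75360.

k = 1.4822, C = 0.7536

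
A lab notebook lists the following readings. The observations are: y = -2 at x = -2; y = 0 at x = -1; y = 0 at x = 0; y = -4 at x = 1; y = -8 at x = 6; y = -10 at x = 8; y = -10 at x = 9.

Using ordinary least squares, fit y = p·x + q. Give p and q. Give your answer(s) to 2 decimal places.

p = -0.94, q = -2.05

Normal-equation sums: Σx·x = 187, Σx = 21, Σ1 = 7.
Right-hand side: Σx·y = -218, Σy = -34.
Δ = 187·7 − 21² = 868.
p = ((-218)·7 − 21·(-34))/868 = -29/31; q = (187·(-34) − 21·(-218))/868 = -445/217.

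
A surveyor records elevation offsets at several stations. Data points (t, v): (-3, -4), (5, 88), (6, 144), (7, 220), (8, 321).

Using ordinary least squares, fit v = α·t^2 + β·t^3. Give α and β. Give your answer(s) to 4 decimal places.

α = 1.0115, β = 0.4993

Compute the Gram sums: Σt^2·t^2 = 8499, Σt^2·t^3 = 60233, Σt^3·t^3 = 442803.
And Σt^2·v = 38672, Σt^3·v = 282024.
So AᵀA·[α, β]ᵀ = Aᵀv: [[8499, 60233]; [60233, 442803]]·[α, β]ᵀ = [38672, 282024]ᵀ.
Determinant 8499·442803 − 60233² = 135368408.
α = (38672·442803 − 60233·282024)/135368408 = 255459/252553; β = (8499·282024 − 60233·38672)/135368408 = 8448925/16921051.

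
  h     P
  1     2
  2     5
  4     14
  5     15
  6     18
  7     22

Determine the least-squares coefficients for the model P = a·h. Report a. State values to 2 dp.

Compute the Gram sums: Σh·h = 131.
For XᵀP: Σh·P = 405.
So XᵀX·[a]ᵀ = XᵀP: [[131]]·[a]ᵀ = [405]ᵀ.
a = 405/131 = 3.0916.

a = 3.09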